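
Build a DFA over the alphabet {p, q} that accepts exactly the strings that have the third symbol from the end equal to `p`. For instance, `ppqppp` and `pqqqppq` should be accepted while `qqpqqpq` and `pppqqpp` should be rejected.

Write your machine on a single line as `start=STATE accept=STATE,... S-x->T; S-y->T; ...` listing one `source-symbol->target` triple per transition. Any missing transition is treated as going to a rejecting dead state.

A DFA must remember the last 3 symbols (since which symbol is third-to-last isn't known until the input ends). Use one state per possible window of the last ≤3 symbols; accept from those whose window starts with `p`.
15 states suffice.
          p    q  
>  S0     S1   S2 
   S1     S3   S4 
   S2     S5   S6 
   S3     S7   S8 
   S4     S9  S10 
   S5    S11  S12 
   S6    S13  S14 
 * S7     S7   S8 
 * S8     S9  S10 
 * S9    S11  S12 
 * S10   S13  S14 
   S11    S7   S8 
   S12    S9  S10 
   S13   S11  S12 
   S14   S13  S14 
(> = start, * = accepting)

start=S0; accept=S7,S8,S9,S10; S0-p->S1; S0-q->S2; S1-p->S3; S1-q->S4; S2-p->S5; S2-q->S6; S3-p->S7; S3-q->S8; S4-p->S9; S4-q->S10; S5-p->S11; S5-q->S12; S6-p->S13; S6-q->S14; S7-p->S7; S7-q->S8; S8-p->S9; S8-q->S10; S9-p->S11; S9-q->S12; S10-p->S13; S10-q->S14; S11-p->S7; S11-q->S8; S12-p->S9; S12-q->S10; S13-p->S11; S13-q->S12; S14-p->S13; S14-q->S14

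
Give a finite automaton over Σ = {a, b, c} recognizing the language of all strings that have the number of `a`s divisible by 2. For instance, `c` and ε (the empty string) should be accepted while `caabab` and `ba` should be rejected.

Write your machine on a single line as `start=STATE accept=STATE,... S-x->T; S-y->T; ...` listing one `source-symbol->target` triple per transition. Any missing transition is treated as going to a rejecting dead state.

start=S0; accept=S0; S0-a->S1; S0-b->S0; S0-c->S0; S1-a->S0; S1-b->S1; S1-c->S1

The only thing that matters is how many `a`s have appeared, reduced mod 2. Use one state per residue: S0 for 0, …, S1 for 1. Reading `a` moves to the next residue; anything else stays put. S0 is accepting.
With 2 states:
        a   b   c  
>* S0   S1  S0  S0 
   S1   S0  S1  S1 
(> = start, * = accepting)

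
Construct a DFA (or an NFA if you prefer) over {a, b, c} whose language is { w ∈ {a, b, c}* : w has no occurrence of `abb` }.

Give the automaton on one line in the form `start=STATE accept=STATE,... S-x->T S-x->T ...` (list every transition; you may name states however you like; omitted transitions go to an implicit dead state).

This is the complement of 'contains `abb`'. Use the same substring-matching states — s0 through s3 holding how much of `abb` has just been matched — but flip the accepting set: everything except the trap s3 accepts.
With 4 states:
        a   b   c  
>* s0   s1  s0  s0 
 * s1   s1  s2  s0 
 * s2   s1  s3  s0 
   s3   s3  s3  s3 
(> = start, * = accepting)

start=s0 accept=s0,s1,s2 s0-a->s1 s0-b->s0 s0-c->s0 s1-a->s1 s1-b->s2 s1-c->s0 s2-a->s1 s2-b->s3 s2-c->s0 s3-a->s3 s3-b->s3 s3-c->s3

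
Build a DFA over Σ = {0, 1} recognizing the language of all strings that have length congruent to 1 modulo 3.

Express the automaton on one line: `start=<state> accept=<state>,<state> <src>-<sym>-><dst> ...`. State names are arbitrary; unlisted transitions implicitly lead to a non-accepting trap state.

start=s0 accept=s1 s0-0->s1 s0-1->s1 s1-0->s2 s1-1->s2 s2-0->s0 s2-1->s0

Only the length mod 3 matters, so use a 3-cycle: from any state, every input symbol moves to the next state, wrapping s2 back to s0. Mark s1 accepting.
3 states suffice.
        0   1  
>  s0   s1  s1 
 * s1   s2  s2 
   s2   s0  s0 
(> = start, * = accepting)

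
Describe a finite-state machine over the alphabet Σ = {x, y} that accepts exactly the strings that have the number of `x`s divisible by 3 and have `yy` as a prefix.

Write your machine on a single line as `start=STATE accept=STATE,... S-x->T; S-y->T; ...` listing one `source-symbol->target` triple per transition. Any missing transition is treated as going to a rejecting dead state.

Run two small machines in parallel and take their product. One (3 states) tracks the count of `x`s modulo 3; the other (4 states) tracks whether the input so far still matches the prefix `yy`. Each combined state is a pair, one component from each; accept when both components accept.
An 8-state machine:
        x   y  
>  S0   S1  S2 
   S1   S3  S1 
   S2   S1  S4 
   S3   S5  S3 
 * S4   S6  S4 
   S5   S1  S5 
   S6   S7  S6 
   S7   S4  S7 
(> = start, * = accepting)

start=S0; accept=S4; S0-x->S1; S0-y->S2; S1-x->S3; S1-y->S1; S2-x->S1; S2-y->S4; S3-x->S5; S3-y->S3; S4-x->S6; S4-y->S4; S5-x->S1; S5-y->S5; S6-x->S7; S6-y->S6; S7-x->S4; S7-y->S7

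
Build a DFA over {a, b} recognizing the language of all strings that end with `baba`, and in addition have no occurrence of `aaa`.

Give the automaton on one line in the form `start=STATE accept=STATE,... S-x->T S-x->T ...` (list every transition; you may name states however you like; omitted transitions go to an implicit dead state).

Build one automaton per condition and run them in lockstep. One (5 states) tracks how much of the suffix `baba` has currently been matched; the other (4 states) tracks partial matches of the forbidden pattern `aaa`. Each combined state is a pair, one component from each; accept when both components accept. Minimizing collapses redundant product states.
        a   b  
>  q0   q1  q2 
   q1   q3  q2 
   q2   q4  q2 
   q3   q5  q2 
   q4   q3  q6 
   q5   q5  q5 
   q6   q7  q2 
 * q7   q3  q6 
(> = start, * = accepting)

start=q0 accept=q7 q0-a->q1 q0-b->q2 q1-a->q3 q1-b->q2 q2-a->q4 q2-b->q2 q3-a->q5 q3-b->q2 q4-a->q3 q4-b->q6 q5-a->q5 q5-b->q5 q6-a->q7 q6-b->q2 q7-a->q3 q7-b->q6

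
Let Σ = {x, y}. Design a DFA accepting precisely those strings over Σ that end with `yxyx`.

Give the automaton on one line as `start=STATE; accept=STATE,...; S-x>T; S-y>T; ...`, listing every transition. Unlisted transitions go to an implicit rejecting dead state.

Let each state record the length of the longest suffix of the input read so far that is also a prefix of `yxyx`. q1 means the last symbol is `y`; q2 means the last 2 symbols are `yx`; q3 means the last 3 symbols are `yxy`; q4 means the last 4 symbols are `yxyx`. Accept only at q4, where the string currently ends in `yxyx`.
        x   y  
>  q0   q0  q1 
   q1   q2  q1 
   q2   q0  q3 
   q3   q4  q1 
 * q4   q0  q3 
(> = start, * = accepting)

start=q0; accept=q4; q0-x>q0; q0-y>q1; q1-x>q2; q1-y>q1; q2-x>q0; q2-y>q3; q3-x>q4; q3-y>q1; q4-x>q0; q4-y>q3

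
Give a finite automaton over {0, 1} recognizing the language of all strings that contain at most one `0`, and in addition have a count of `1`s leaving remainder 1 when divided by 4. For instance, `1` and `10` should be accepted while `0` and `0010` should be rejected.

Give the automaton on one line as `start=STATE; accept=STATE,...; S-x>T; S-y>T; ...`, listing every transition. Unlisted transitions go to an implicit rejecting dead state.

Run two small machines in parallel and take their product. One (3 states) tracks the count of `0`s, saturating at 2; the other (4 states) tracks the count of `1`s modulo 4. Each combined state is a pair, one component from each; accept when both components accept. Minimizing collapses redundant product states.
        0   1  
>  q0   q1  q2 
   q1   q3  q4 
 * q2   q4  q5 
   q3   q3  q3 
 * q4   q3  q6 
   q5   q6  q7 
   q6   q3  q8 
   q7   q8  q0 
   q8   q3  q1 
(> = start, * = accepting)

start=q0; accept=q2,q4; q0-0>q1; q0-1>q2; q1-0>q3; q1-1>q4; q2-0>q4; q2-1>q5; q3-0>q3; q3-1>q3; q4-0>q3; q4-1>q6; q5-0>q6; q5-1>q7; q6-0>q3; q6-1>q8; q7-0>q8; q7-1>q0; q8-0>q3; q8-1>q1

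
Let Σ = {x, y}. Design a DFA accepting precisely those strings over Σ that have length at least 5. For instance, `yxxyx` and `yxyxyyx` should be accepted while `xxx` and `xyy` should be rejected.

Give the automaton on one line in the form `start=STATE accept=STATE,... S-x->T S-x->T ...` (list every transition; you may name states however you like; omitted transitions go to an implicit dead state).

Count input length up to 6: every symbol moves from s0 toward s6, which means 'more than 5' and absorbs. Accept from {s5, s6}.
A 7-state machine:
        x   y  
>  s0   s1  s1 
   s1   s2  s2 
   s2   s3  s3 
   s3   s4  s4 
   s4   s5  s5 
 * s5   s6  s6 
 * s6   s6  s6 
(> = start, * = accepting)

start=s0 accept=s5,s6 s0-x->s1 s0-y->s1 s1-x->s2 s1-y->s2 s2-x->s3 s2-y->s3 s3-x->s4 s3-y->s4 s4-x->s5 s4-y->s5 s5-x->s6 s5-y->s6 s6-x->s6 s6-y->s6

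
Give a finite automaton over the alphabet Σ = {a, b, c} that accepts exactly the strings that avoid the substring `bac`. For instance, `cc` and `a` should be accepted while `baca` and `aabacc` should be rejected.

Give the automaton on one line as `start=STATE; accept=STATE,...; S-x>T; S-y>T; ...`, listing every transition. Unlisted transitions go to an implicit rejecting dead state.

Track partial matches of the forbidden pattern `bac`. State q3 is a dead state reached once `bac` has occurred; every other state accepts. q0 means no part of `bac` is currently matched.
4 states suffice.
        a   b   c  
>* q0   q0  q1  q0 
 * q1   q2  q1  q0 
 * q2   q0  q1  q3 
   q3   q3  q3  q3 
(> = start, * = accepting)

start=q0; accept=q0,q1,q2; q0-a>q0; q0-b>q1; q0-c>q0; q1-a>q2; q1-b>q1; q1-c>q0; q2-a>q0; q2-b>q1; q2-c>q3; q3-a>q3; q3-b>q3; q3-c>q3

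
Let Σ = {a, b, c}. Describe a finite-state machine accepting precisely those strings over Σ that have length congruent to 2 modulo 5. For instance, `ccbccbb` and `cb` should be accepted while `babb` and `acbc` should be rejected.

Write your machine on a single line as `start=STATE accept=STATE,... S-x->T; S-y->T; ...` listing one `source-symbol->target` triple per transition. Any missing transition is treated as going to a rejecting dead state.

start=S0; accept=S2; S0-a->S1; S0-b->S1; S0-c->S1; S1-a->S2; S1-b->S2; S1-c->S2; S2-a->S3; S2-b->S3; S2-c->S3; S3-a->S4; S3-b->S4; S3-c->S4; S4-a->S0; S4-b->S0; S4-c->S0

Count input length modulo 5: every symbol advances one step around the cycle S0 → S1 → S2 → S3 → S4 → S0. Accept at S2.
5 states suffice.
        a   b   c  
>  S0   S1  S1  S1 
   S1   S2  S2  S2 
 * S2   S3  S3  S3 
   S3   S4  S4  S4 
   S4   S0  S0  S0 
(> = start, * = accepting)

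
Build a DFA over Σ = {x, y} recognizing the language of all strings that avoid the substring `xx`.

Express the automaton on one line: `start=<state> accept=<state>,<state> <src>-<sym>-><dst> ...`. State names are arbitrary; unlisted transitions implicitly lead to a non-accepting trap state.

start=s0 accept=s0,s1 s0-x->s1 s0-y->s0 s1-x->s2 s1-y->s0 s2-x->s2 s2-y->s2

This is the complement of 'contains `xx`'. Use the same substring-matching states — s0 through s2 holding how much of `xx` has just been matched — but flip the accepting set: everything except the trap s2 accepts.
3 states suffice.
        x   y  
>* s0   s1  s0 
 * s1   s2  s0 
   s2   s2  s2 
(> = start, * = accepting)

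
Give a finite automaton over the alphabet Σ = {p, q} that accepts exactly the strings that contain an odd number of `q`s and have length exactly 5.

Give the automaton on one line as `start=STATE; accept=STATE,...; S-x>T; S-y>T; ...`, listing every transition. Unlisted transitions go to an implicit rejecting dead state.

start=s0; accept=s10; s0-p>s1; s0-q>s2; s1-p>s3; s1-q>s4; s2-p>s4; s2-q>s3; s3-p>s5; s3-q>s6; s4-p>s6; s4-q>s5; s5-p>s7; s5-q>s8; s6-p>s8; s6-q>s7; s7-p>s9; s7-q>s10; s8-p>s10; s8-q>s9; s9-p>s9; s9-q>s9; s10-p>s9; s10-q>s9

Handle the two conditions separately and then intersect. The first has 2 states tracking the count of `q`s modulo 2; the second has 7 states tracking the input length, saturating at 6. A product state is a pair (one from each), accepting exactly when both do. Equivalent product states are then merged.
An 11-state machine:
          p    q  
>  s0     s1   s2 
   s1     s3   s4 
   s2     s4   s3 
   s3     s5   s6 
   s4     s6   s5 
   s5     s7   s8 
   s6     s8   s7 
   s7     s9  s10 
   s8    s10   s9 
   s9     s9   s9 
 * s10    s9   s9 
(> = start, * = accepting)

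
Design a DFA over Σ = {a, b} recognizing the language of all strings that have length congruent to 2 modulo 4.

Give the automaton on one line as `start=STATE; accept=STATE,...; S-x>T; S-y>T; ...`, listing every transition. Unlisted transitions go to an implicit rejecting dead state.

start=q0; accept=q2; q0-a>q1; q0-b>q1; q1-a>q2; q1-b>q2; q2-a>q3; q2-b>q3; q3-a>q0; q3-b>q0

Count input length modulo 4: every symbol advances one step around the cycle q0 → q1 → q2 → q3 → q0. Accept at q2.
A 4-state machine:
        a   b  
>  q0   q1  q1 
   q1   q2  q2 
 * q2   q3  q3 
   q3   q0  q0 
(> = start, * = accepting)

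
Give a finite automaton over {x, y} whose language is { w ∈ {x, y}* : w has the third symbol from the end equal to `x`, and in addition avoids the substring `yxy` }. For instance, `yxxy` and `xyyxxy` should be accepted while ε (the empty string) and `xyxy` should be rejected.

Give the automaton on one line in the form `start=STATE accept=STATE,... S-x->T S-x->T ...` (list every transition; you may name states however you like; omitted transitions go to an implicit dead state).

Build one automaton per condition and run them in lockstep. One (15 states) tracks the last 3 symbols read; the other (4 states) tracks partial matches of the forbidden pattern `yxy`. Each combined state is a pair, one component from each; accept when both components accept. Equivalent product states are then merged.
          x    y  
>  q0     q1   q2 
   q1     q3   q4 
   q2     q5   q2 
   q3     q6   q7 
   q4     q8   q9 
   q5     q3  q10 
 * q6     q6   q7 
 * q7     q8   q9 
 * q8     q3  q10 
 * q9     q5   q2 
   q10   q10  q10 
(> = start, * = accepting)

start=q0 accept=q6,q7,q8,q9 q0-x->q1 q0-y->q2 q1-x->q3 q1-y->q4 q2-x->q5 q2-y->q2 q3-x->q6 q3-y->q7 q4-x->q8 q4-y->q9 q5-x->q3 q5-y->q10 q6-x->q6 q6-y->q7 q7-x->q8 q7-y->q9 q8-x->q3 q8-y->q10 q9-x->q5 q9-y->q2 q10-x->q10 q10-y->q10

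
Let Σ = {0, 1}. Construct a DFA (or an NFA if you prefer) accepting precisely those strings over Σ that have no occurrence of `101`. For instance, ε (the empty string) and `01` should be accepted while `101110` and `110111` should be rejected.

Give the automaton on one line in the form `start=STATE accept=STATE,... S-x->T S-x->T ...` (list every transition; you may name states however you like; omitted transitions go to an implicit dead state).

This is the complement of 'contains `101`'. Use the same substring-matching states — q0 through q3 holding how much of `101` has just been matched — but flip the accepting set: everything except the trap q3 accepts.
4 states suffice.
        0   1  
>* q0   q0  q1 
 * q1   q2  q1 
 * q2   q0  q3 
   q3   q3  q3 
(> = start, * = accepting)

start=q0 accept=q0,q1,q2 q0-0->q0 q0-1->q1 q1-0->q2 q1-1->q1 q2-0->q0 q2-1->q3 q3-0->q3 q3-1->q3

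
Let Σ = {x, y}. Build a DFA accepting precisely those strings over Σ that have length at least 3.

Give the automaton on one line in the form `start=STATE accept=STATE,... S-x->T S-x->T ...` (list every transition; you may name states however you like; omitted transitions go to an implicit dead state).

We only need to distinguish lengths 0, 1, …, 3, and '>3'. Chain q0 → q1 → q2 → q3 → q4 on every symbol, with q4 looping. Accepting states: {q3, q4}.
With 5 states:
        x   y  
>  q0   q1  q1 
   q1   q2  q2 
   q2   q3  q3 
 * q3   q4  q4 
 * q4   q4  q4 
(> = start, * = accepting)

start=q0 accept=q3,q4 q0-x->q1 q0-y->q1 q1-x->q2 q1-y->q2 q2-x->q3 q2-y->q3 q3-x->q4 q3-y->q4 q4-x->q4 q4-y->q4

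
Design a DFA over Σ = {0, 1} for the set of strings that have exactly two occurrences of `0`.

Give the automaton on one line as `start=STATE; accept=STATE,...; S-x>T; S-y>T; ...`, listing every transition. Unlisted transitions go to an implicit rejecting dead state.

Only the number of `0`s matters, and only up to 3. Make a chain s0 → s1 → s2 → s3 advanced by each `0` (with s3 absorbing); every other symbol self-loops. The accepting set is {s2}.
        0   1  
>  s0   s1  s0 
   s1   s2  s1 
 * s2   s3  s2 
   s3   s3  s3 
(> = start, * = accepting)

start=s0; accept=s2; s0-0>s1; s0-1>s0; s1-0>s2; s1-1>s1; s2-0>s3; s2-1>s2; s3-0>s3; s3-1>s3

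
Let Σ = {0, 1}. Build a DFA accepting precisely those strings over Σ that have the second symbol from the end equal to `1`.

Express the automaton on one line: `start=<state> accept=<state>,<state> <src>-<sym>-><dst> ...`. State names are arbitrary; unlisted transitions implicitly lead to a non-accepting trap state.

start=q0 accept=q5,q6 q0-0->q1 q0-1->q2 q1-0->q3 q1-1->q4 q2-0->q5 q2-1->q6 q3-0->q3 q3-1->q4 q4-0->q5 q4-1->q6 q5-0->q3 q5-1->q4 q6-0->q5 q6-1->q6

Because acceptance depends on a position counted from the end, the machine has to buffer the most recent 2 symbols. Make each state the string of the last up-to-2 symbols read; on input `x` shift the window left and append `x`. Accept when the buffered window has length 2 and begins with `1`.
A 7-state machine:
        0   1  
>  q0   q1  q2 
   q1   q3  q4 
   q2   q5  q6 
   q3   q3  q4 
   q4   q5  q6 
 * q5   q3  q4 
 * q6   q5  q6 
(> = start, * = accepting)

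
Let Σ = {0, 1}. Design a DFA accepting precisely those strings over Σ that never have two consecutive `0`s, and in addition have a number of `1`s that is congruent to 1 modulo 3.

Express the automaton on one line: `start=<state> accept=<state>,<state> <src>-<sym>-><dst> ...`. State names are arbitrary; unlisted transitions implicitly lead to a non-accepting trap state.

start=A accept=C,E A-0->B A-1->C B-0->D B-1->C C-0->E C-1->F D-0->D D-1->D E-0->D E-1->F F-0->G F-1->A G-0->D G-1->A

Run two small machines in parallel and take their product. The first has 3 states tracking partial matches of the forbidden pattern `00`; the second has 3 states tracking the count of `1`s modulo 3. A product state is a pair (one from each), accepting exactly when both do. After merging equivalent states the machine shrinks.
7 states suffice.
       0  1 
>  A   B  C 
   B   D  C 
 * C   E  F 
   D   D  D 
 * E   D  F 
   F   G  A 
   G   D  A 
(> = start, * = accepting)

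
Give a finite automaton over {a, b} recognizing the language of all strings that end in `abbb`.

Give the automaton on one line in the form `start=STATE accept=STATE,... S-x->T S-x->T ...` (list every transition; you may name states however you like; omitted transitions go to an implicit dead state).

Remember how much of `abbb` the current input suffix matches. State s0 means no match yet; s1 means the last symbol is `a`; s2 means the last 2 symbols are `ab`; s3 means the last 3 symbols are `abb`; s4 means the last 4 symbols are `abbb`. Only s4 accepts. On a mismatch, fall back to the longest proper suffix that is still a prefix of `abbb`.
5 states suffice.
        a   b  
>  s0   s1  s0 
   s1   s1  s2 
   s2   s1  s3 
   s3   s1  s4 
 * s4   s1  s0 
(> = start, * = accepting)

start=s0 accept=s4 s0-a->s1 s0-b->s0 s1-a->s1 s1-b->s2 s2-a->s1 s2-b->s3 s3-a->s1 s3-b->s4 s4-a->s1 s4-b->s0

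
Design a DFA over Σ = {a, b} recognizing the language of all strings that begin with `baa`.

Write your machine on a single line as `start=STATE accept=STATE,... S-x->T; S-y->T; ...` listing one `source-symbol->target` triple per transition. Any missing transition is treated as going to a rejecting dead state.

Check the first 3 symbols one by one: q0 through q2 record how many have matched `baa` so far; any wrong symbol goes to the dead state q4. After all 3 match we enter the accepting sink q3.
5 states suffice.
        a   b  
>  q0   q4  q1 
   q1   q2  q4 
   q2   q3  q4 
 * q3   q3  q3 
   q4   q4  q4 
(> = start, * = accepting)

start=q0; accept=q3; q0-a->q4; q0-b->q1; q1-a->q2; q1-b->q4; q2-a->q3; q2-b->q4; q3-a->q3; q3-b->q3; q4-a->q4; q4-b->q4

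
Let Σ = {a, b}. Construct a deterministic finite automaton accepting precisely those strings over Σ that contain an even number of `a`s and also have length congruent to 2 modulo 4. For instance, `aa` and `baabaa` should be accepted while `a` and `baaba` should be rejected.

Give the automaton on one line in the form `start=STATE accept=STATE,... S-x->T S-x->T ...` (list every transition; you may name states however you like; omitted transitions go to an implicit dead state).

Handle the two conditions separately and then intersect. The first has 2 states tracking the count of `a`s modulo 2; the second has 4 states tracking the input length modulo 4. A product state is a pair (one from each), accepting exactly when both do.
8 states suffice.
        a   b  
>  s0   s1  s2 
   s1   s3  s4 
   s2   s4  s3 
 * s3   s5  s6 
   s4   s6  s5 
   s5   s0  s7 
   s6   s7  s0 
   s7   s2  s1 
(> = start, * = accepting)

start=s0 accept=s3 s0-a->s1 s0-b->s2 s1-a->s3 s1-b->s4 s2-a->s4 s2-b->s3 s3-a->s5 s3-b->s6 s4-a->s6 s4-b->s5 s5-a->s0 s5-b->s7 s6-a->s7 s6-b->s0 s7-a->s2 s7-b->s1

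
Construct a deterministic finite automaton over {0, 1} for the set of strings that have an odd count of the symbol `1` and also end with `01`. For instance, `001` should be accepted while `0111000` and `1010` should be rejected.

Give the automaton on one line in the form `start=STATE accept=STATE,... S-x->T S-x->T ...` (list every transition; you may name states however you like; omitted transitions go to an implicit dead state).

start=S0 accept=S3 S0-0->S1 S0-1->S2 S1-0->S1 S1-1->S3 S2-0->S2 S2-1->S0 S3-0->S2 S3-1->S0

Build one automaton per condition and run them in lockstep. One (2 states) tracks the count of `1`s modulo 2; the other (3 states) tracks how much of the suffix `01` has currently been matched. Each combined state is a pair, one component from each; accept when both components accept. Minimizing collapses redundant product states.
With 4 states:
        0   1  
>  S0   S1  S2 
   S1   S1  S3 
   S2   S2  S0 
 * S3   S2  S0 
(> = start, * = accepting)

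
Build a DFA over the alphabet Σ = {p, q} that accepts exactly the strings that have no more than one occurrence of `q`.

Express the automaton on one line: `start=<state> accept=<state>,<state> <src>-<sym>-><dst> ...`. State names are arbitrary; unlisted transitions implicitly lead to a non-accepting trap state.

Only the number of `q`s matters, and only up to 2. Make a chain s0 → s1 → s2 advanced by each `q` (with s2 absorbing); every other symbol self-loops. The accepting set is {s0, s1}.
3 states suffice.
        p   q  
>* s0   s0  s1 
 * s1   s1  s2 
   s2   s2  s2 
(> = start, * = accepting)

start=s0 accept=s0,s1 s0-p->s0 s0-q->s1 s1-p->s1 s1-q->s2 s2-p->s2 s2-q->s2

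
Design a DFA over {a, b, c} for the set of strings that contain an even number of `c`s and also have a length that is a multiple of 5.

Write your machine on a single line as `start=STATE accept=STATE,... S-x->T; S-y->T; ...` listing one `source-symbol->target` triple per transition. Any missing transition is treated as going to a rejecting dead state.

Build one automaton per condition and run them in lockstep. The first has 2 states tracking the count of `c`s modulo 2; the second has 5 states tracking the input length modulo 5. A product state is a pair (one from each), accepting exactly when both do.
With 10 states:
        a   b   c  
>* q0   q1  q1  q2 
   q1   q3  q3  q4 
   q2   q4  q4  q3 
   q3   q5  q5  q6 
   q4   q6  q6  q5 
   q5   q7  q7  q8 
   q6   q8  q8  q7 
   q7   q0  q0  q9 
   q8   q9  q9  q0 
   q9   q2  q2  q1 
(> = start, * = accepting)

start=q0; accept=q0; q0-a->q1; q0-b->q1; q0-c->q2; q1-a->q3; q1-b->q3; q1-c->q4; q2-a->q4; q2-b->q4; q2-c->q3; q3-a->q5; q3-b->q5; q3-c->q6; q4-a->q6; q4-b->q6; q4-c->q5; q5-a->q7; q5-b->q7; q5-c->q8; q6-a->q8; q6-b->q8; q6-c->q7; q7-a->q0; q7-b->q0; q7-c->q9; q8-a->q9; q8-b->q9; q8-c->q0; q9-a->q2; q9-b->q2; q9-c->q1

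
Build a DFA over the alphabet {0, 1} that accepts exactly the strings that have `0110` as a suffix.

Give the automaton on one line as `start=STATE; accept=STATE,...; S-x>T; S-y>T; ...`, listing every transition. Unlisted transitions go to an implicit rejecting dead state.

start=q0; accept=q4; q0-0>q1; q0-1>q0; q1-0>q1; q1-1>q2; q2-0>q1; q2-1>q3; q3-0>q4; q3-1>q0; q4-0>q1; q4-1>q2

Let each state record the length of the longest suffix of the input read so far that is also a prefix of `0110`. q1 means the last symbol is `0`; q2 means the last 2 symbols are `01`; q3 means the last 3 symbols are `011`; q4 means the last 4 symbols are `0110`. Accept only at q4, where the string currently ends in `0110`.
With 5 states:
        0   1  
>  q0   q1  q0 
   q1   q1  q2 
   q2   q1  q3 
   q3   q4  q0 
 * q4   q1  q2 
(> = start, * = accepting)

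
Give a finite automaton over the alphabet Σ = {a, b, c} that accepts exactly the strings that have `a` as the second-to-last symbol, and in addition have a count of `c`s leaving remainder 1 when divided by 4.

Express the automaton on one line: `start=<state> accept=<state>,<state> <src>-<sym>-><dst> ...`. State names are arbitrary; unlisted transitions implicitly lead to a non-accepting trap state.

Run two small machines in parallel and take their product. One (13 states) tracks the last 2 symbols read; the other (4 states) tracks the count of `c`s modulo 4. Each combined state is a pair, one component from each; accept when both components accept. Minimizing collapses redundant product states.
8 states suffice.
        a   b   c  
>  S0   S1  S0  S2 
   S1   S1  S0  S3 
   S2   S4  S2  S5 
 * S3   S4  S2  S5 
   S4   S6  S3  S5 
   S5   S5  S5  S7 
 * S6   S6  S3  S5 
   S7   S7  S7  S0 
(> = start, * = accepting)

start=S0 accept=S3,S6 S0-a->S1 S0-b->S0 S0-c->S2 S1-a->S1 S1-b->S0 S1-c->S3 S2-a->S4 S2-b->S2 S2-c->S5 S3-a->S4 S3-b->S2 S3-c->S5 S4-a->S6 S4-b->S3 S4-c->S5 S5-a->S5 S5-b->S5 S5-c->S7 S6-a->S6 S6-b->S3 S6-c->S5 S7-a->S7 S7-b->S7 S7-c->S0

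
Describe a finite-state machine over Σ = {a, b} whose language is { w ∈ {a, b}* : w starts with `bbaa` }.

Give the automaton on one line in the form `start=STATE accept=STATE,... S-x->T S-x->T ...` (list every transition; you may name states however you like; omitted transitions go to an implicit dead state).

Walk along `bbaa` while the input agrees: from s0 take `b` to s1, and so on. Any deviation drops to the rejecting sink s5. Once s4 is reached the prefix is confirmed and every continuation is accepted.
        a   b  
>  s0   s5  s1 
   s1   s5  s2 
   s2   s3  s5 
   s3   s4  s5 
 * s4   s4  s4 
   s5   s5  s5 
(> = start, * = accepting)

start=s0 accept=s4 s0-a->s5 s0-b->s1 s1-a->s5 s1-b->s2 s2-a->s3 s2-b->s5 s3-a->s4 s3-b->s5 s4-a->s4 s4-b->s4 s5-a->s5 s5-b->s5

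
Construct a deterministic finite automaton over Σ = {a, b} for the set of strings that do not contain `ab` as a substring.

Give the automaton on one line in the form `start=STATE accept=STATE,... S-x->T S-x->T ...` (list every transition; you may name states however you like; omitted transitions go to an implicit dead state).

start=q0 accept=q0,q1 q0-a->q1 q0-b->q0 q1-a->q1 q1-b->q2 q2-a->q2 q2-b->q2

This is the complement of 'contains `ab`'. Use the same substring-matching states — q0 through q2 holding how much of `ab` has just been matched — but flip the accepting set: everything except the trap q2 accepts.
A 3-state machine:
        a   b  
>* q0   q1  q0 
 * q1   q1  q2 
   q2   q2  q2 
(> = start, * = accepting)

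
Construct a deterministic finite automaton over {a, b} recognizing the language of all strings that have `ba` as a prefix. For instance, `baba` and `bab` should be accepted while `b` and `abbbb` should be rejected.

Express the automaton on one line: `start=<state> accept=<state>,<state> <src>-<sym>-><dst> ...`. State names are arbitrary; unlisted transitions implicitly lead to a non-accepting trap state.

start=q0 accept=q2 q0-a->q3 q0-b->q1 q1-a->q2 q1-b->q3 q2-a->q2 q2-b->q2 q3-a->q3 q3-b->q3

Check the first 2 symbols one by one: q0 through q1 record how many have matched `ba` so far; any wrong symbol goes to the dead state q3. After all 2 match we enter the accepting sink q2.
With 4 states:
        a   b  
>  q0   q3  q1 
   q1   q2  q3 
 * q2   q2  q2 
   q3   q3  q3 
(> = start, * = accepting)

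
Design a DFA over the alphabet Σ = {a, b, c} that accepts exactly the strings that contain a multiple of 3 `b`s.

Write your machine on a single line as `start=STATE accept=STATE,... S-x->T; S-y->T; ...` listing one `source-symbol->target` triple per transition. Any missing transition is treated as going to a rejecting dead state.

Keep the running count of `b`s modulo 3: each `b` advances along the cycle q0 → q1 → q2 → q0 while other symbols loop. Accept at q0.
3 states suffice.
        a   b   c  
>* q0   q0  q1  q0 
   q1   q1  q2  q1 
   q2   q2  q0  q2 
(> = start, * = accepting)

start=q0; accept=q0; q0-a->q0; q0-b->q1; q0-c->q0; q1-a->q1; q1-b->q2; q1-c->q1; q2-a->q2; q2-b->q0; q2-c->q2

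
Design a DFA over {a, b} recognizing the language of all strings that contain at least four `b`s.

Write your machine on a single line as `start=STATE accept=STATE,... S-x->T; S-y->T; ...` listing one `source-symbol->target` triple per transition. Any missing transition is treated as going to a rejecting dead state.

start=s0; accept=s4,s5; s0-a->s0; s0-b->s1; s1-a->s1; s1-b->s2; s2-a->s2; s2-b->s3; s3-a->s3; s3-b->s4; s4-a->s4; s4-b->s5; s5-a->s5; s5-b->s5

Count `b`s, saturating at 5: states s0 through s4 mean 0 through 4 `b`s seen; s5 means more than 4. Each `b` increments (capped at s5); other symbols loop. Accept from {s4, s5}.
        a   b  
>  s0   s0  s1 
   s1   s1  s2 
   s2   s2  s3 
   s3   s3  s4 
 * s4   s4  s5 
 * s5   s5  s5 
(> = start, * = accepting)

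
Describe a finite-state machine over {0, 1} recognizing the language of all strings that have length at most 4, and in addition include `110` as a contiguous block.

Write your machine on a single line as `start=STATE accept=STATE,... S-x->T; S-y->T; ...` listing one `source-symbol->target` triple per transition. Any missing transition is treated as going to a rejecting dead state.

start=q0; accept=q7,q8; q0-0->q1; q0-1->q2; q1-0->q3; q1-1->q4; q2-0->q3; q2-1->q5; q3-0->q3; q3-1->q3; q4-0->q3; q4-1->q6; q5-0->q7; q5-1->q6; q6-0->q8; q6-1->q3; q7-0->q8; q7-1->q8; q8-0->q3; q8-1->q3

Run two small machines in parallel and take their product. The first has 6 states tracking the input length, saturating at 5; the second has 4 states tracking whether and how much of `110` has been seen. A product state is a pair (one from each), accepting exactly when both do. Equivalent product states are then merged.
        0   1  
>  q0   q1  q2 
   q1   q3  q4 
   q2   q3  q5 
   q3   q3  q3 
   q4   q3  q6 
   q5   q7  q6 
   q6   q8  q3 
 * q7   q8  q8 
 * q8   q3  q3 
(> = start, * = accepting)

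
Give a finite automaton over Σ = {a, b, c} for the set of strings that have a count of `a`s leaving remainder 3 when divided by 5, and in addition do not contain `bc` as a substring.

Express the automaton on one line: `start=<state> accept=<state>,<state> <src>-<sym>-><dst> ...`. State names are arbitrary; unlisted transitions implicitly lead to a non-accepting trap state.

start=q0 accept=q6,q10 q0-a->q1 q0-b->q2 q0-c->q0 q1-a->q3 q1-b->q4 q1-c->q1 q2-a->q1 q2-b->q2 q2-c->q5 q3-a->q6 q3-b->q7 q3-c->q3 q4-a->q3 q4-b->q4 q4-c->q8 q5-a->q8 q5-b->q5 q5-c->q5 q6-a->q9 q6-b->q10 q6-c->q6 q7-a->q6 q7-b->q7 q7-c->q11 q8-a->q11 q8-b->q8 q8-c->q8 q9-a->q0 q9-b->q12 q9-c->q9 q10-a->q9 q10-b->q10 q10-c->q13 q11-a->q13 q11-b->q11 q11-c->q11 q12-a->q0 q12-b->q12 q12-c->q14 q13-a->q14 q13-b->q13 q13-c->q13 q14-a->q5 q14-b->q14 q14-c->q14

Handle the two conditions separately and then intersect. One (5 states) tracks the count of `a`s modulo 5; the other (3 states) tracks partial matches of the forbidden pattern `bc`. Each combined state is a pair, one component from each; accept when both components accept.
With 15 states:
          a    b    c  
>  q0     q1   q2   q0 
   q1     q3   q4   q1 
   q2     q1   q2   q5 
   q3     q6   q7   q3 
   q4     q3   q4   q8 
   q5     q8   q5   q5 
 * q6     q9  q10   q6 
   q7     q6   q7  q11 
   q8    q11   q8   q8 
   q9     q0  q12   q9 
 * q10    q9  q10  q13 
   q11   q13  q11  q11 
   q12    q0  q12  q14 
   q13   q14  q13  q13 
   q14    q5  q14  q14 
(> = start, * = accepting)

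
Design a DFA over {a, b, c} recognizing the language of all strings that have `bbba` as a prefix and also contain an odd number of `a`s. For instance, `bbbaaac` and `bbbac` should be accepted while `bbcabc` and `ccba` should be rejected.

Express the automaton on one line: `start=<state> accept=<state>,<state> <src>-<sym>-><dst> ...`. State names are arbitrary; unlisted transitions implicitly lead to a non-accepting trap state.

start=q0 accept=q5 q0-a->q1 q0-b->q2 q0-c->q1 q1-a->q1 q1-b->q1 q1-c->q1 q2-a->q1 q2-b->q3 q2-c->q1 q3-a->q1 q3-b->q4 q3-c->q1 q4-a->q5 q4-b->q1 q4-c->q1 q5-a->q6 q5-b->q5 q5-c->q5 q6-a->q5 q6-b->q6 q6-c->q6

Handle the two conditions separately and then intersect. One (6 states) tracks whether the input so far still matches the prefix `bbba`; the other (2 states) tracks the count of `a`s modulo 2. Each combined state is a pair, one component from each; accept when both components accept. Equivalent product states are then merged.
7 states suffice.
        a   b   c  
>  q0   q1  q2  q1 
   q1   q1  q1  q1 
   q2   q1  q3  q1 
   q3   q1  q4  q1 
   q4   q5  q1  q1 
 * q5   q6  q5  q5 
   q6   q5  q6  q6 
(> = start, * = accepting)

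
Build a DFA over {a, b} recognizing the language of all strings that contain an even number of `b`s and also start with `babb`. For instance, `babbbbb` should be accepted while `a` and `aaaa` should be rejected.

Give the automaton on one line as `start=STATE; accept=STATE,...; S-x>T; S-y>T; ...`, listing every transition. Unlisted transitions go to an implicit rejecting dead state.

start=s0; accept=s7; s0-a>s1; s0-b>s2; s1-a>s1; s1-b>s3; s2-a>s4; s2-b>s1; s3-a>s3; s3-b>s1; s4-a>s3; s4-b>s5; s5-a>s1; s5-b>s6; s6-a>s6; s6-b>s7; s7-a>s7; s7-b>s6

Build one automaton per condition and run them in lockstep. One (2 states) tracks the count of `b`s modulo 2; the other (6 states) tracks whether the input so far still matches the prefix `babb`. Each combined state is a pair, one component from each; accept when both components accept.
With 8 states:
        a   b  
>  s0   s1  s2 
   s1   s1  s3 
   s2   s4  s1 
   s3   s3  s1 
   s4   s3  s5 
   s5   s1  s6 
   s6   s6  s7 
 * s7   s7  s6 
(> = start, * = accepting)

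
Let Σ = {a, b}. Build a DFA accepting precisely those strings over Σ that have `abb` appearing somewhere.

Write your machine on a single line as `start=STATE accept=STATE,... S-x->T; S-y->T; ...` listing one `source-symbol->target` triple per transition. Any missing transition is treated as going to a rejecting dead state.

States q0..q2 record the length of the longest prefix of `abb` that matches the current input suffix. Reaching q3 means `abb` has been seen, and we stay there forever. Accept from q3.
With 4 states:
        a   b  
>  q0   q1  q0 
   q1   q1  q2 
   q2   q1  q3 
 * q3   q3  q3 
(> = start, * = accepting)

start=q0; accept=q3; q0-a->q1; q0-b->q0; q1-a->q1; q1-b->q2; q2-a->q1; q2-b->q3; q3-a->q3; q3-b->q3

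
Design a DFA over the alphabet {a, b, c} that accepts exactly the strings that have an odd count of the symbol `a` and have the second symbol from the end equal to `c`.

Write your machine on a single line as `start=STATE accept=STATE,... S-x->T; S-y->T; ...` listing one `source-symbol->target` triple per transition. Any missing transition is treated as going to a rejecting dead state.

Handle the two conditions separately and then intersect. The first has 2 states tracking the count of `a`s modulo 2; the second has 13 states tracking the last 2 symbols read. A product state is a pair (one from each), accepting exactly when both do. Minimizing collapses redundant product states.
A 6-state machine:
        a   b   c  
>  q0   q1  q0  q2 
   q1   q0  q1  q3 
   q2   q4  q0  q2 
   q3   q0  q4  q5 
 * q4   q0  q1  q3 
 * q5   q0  q4  q5 
(> = start, * = accepting)

start=q0; accept=q4,q5; q0-a->q1; q0-b->q0; q0-c->q2; q1-a->q0; q1-b->q1; q1-c->q3; q2-a->q4; q2-b->q0; q2-c->q2; q3-a->q0; q3-b->q4; q3-c->q5; q4-a->q0; q4-b->q1; q4-c->q3; q5-a->q0; q5-b->q4; q5-c->q5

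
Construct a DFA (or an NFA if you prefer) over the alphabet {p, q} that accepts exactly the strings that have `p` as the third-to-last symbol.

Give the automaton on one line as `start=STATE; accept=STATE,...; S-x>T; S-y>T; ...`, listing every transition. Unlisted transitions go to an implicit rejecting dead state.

start=S0; accept=S7,S8,S9,S10; S0-p>S1; S0-q>S2; S1-p>S3; S1-q>S4; S2-p>S5; S2-q>S6; S3-p>S7; S3-q>S8; S4-p>S9; S4-q>S10; S5-p>S11; S5-q>S12; S6-p>S13; S6-q>S14; S7-p>S7; S7-q>S8; S8-p>S9; S8-q>S10; S9-p>S11; S9-q>S12; S10-p>S13; S10-q>S14; S11-p>S7; S11-q>S8; S12-p>S9; S12-q>S10; S13-p>S11; S13-q>S12; S14-p>S13; S14-q>S14

Because acceptance depends on a position counted from the end, the machine has to buffer the most recent 3 symbols. Make each state the string of the last up-to-3 symbols read; on input `x` shift the window left and append `x`. Accept when the buffered window has length 3 and begins with `p`.
          p    q  
>  S0     S1   S2 
   S1     S3   S4 
   S2     S5   S6 
   S3     S7   S8 
   S4     S9  S10 
   S5    S11  S12 
   S6    S13  S14 
 * S7     S7   S8 
 * S8     S9  S10 
 * S9    S11  S12 
 * S10   S13  S14 
   S11    S7   S8 
   S12    S9  S10 
   S13   S11  S12 
   S14   S13  S14 
(> = start, * = accepting)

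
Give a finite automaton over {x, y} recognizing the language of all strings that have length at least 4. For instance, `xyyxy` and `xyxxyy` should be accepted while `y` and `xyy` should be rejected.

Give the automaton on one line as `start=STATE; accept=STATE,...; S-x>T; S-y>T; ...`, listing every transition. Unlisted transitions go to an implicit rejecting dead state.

start=A; accept=E,F; A-x>B; A-y>B; B-x>C; B-y>C; C-x>D; C-y>D; D-x>E; D-y>E; E-x>F; E-y>F; F-x>F; F-y>F

We only need to distinguish lengths 0, 1, …, 4, and '>4'. Chain A → B → C → D → E → F on every symbol, with F looping. Accepting states: {E, F}.
       x  y 
>  A   B  B 
   B   C  C 
   C   D  D 
   D   E  E 
 * E   F  F 
 * F   F  F 
(> = start, * = accepting)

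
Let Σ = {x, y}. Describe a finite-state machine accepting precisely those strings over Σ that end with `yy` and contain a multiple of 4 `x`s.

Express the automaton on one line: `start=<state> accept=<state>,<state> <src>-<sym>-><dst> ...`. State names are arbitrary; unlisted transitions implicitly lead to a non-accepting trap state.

start=q0 accept=q4 q0-x->q1 q0-y->q2 q1-x->q3 q1-y->q1 q2-x->q1 q2-y->q4 q3-x->q5 q3-y->q3 q4-x->q1 q4-y->q4 q5-x->q0 q5-y->q5

Build one automaton per condition and run them in lockstep. The first has 3 states tracking how much of the suffix `yy` has currently been matched; the second has 4 states tracking the count of `x`s modulo 4. A product state is a pair (one from each), accepting exactly when both do. Equivalent product states are then merged.
With 6 states:
        x   y  
>  q0   q1  q2 
   q1   q3  q1 
   q2   q1  q4 
   q3   q5  q3 
 * q4   q1  q4 
   q5   q0  q5 
(> = start, * = accepting)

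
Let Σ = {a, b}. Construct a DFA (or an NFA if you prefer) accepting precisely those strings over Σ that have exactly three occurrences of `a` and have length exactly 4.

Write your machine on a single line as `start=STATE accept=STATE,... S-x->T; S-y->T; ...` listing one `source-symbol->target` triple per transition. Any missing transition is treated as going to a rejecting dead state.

Handle the two conditions separately and then intersect. One (5 states) tracks the count of `a`s, saturating at 4; the other (6 states) tracks the input length, saturating at 5. Each combined state is a pair, one component from each; accept when both components accept. After merging equivalent states the machine shrinks.
        a   b  
>  S0   S1  S2 
   S1   S3  S4 
   S2   S4  S5 
   S3   S6  S7 
   S4   S7  S5 
   S5   S5  S5 
   S6   S5  S8 
   S7   S8  S5 
 * S8   S5  S5 
(> = start, * = accepting)

start=S0; accept=S8; S0-a->S1; S0-b->S2; S1-a->S3; S1-b->S4; S2-a->S4; S2-b->S5; S3-a->S6; S3-b->S7; S4-a->S7; S4-b->S5; S5-a->S5; S5-b->S5; S6-a->S5; S6-b->S8; S7-a->S8; S7-b->S5; S8-a->S5; S8-b->S5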